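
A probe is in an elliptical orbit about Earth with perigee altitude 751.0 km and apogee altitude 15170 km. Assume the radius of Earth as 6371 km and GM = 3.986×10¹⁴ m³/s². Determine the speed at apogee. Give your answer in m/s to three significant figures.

v ≈ 3030 m/s

r_p = 6371 + 751.0 = 7122.0 km = 7.1220×10⁶ m.
r_a = 6371 + 15170 = 21541 km = 2.1541×10⁷ m.
Semi-major axis a = (r_p + r_a)/2 = 14332 km = 1.433×10⁷ m.
Vis-viva: v² = μ(2/r − 1/a) = 3.986×10¹⁴ × (9.285×10⁻⁸ − 6.978×10⁻⁸) = 9.196×10⁶ m²/s².
v = 3032 m/s.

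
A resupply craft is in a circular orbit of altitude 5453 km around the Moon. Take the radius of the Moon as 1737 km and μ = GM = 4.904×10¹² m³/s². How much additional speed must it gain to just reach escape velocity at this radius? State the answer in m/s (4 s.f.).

Δv ≈ 342.1 m/s

r = 1737 + 5453 = 7190.0 km = 7.1900×10⁶ m.
Circular speed v_c = √(μ/r) = 825.9 m/s.
Escape speed v_esc = √(2μ/r) = √2 × v_c = 1168 m/s.
Δv = v_esc − v_c = 342.1 m/s.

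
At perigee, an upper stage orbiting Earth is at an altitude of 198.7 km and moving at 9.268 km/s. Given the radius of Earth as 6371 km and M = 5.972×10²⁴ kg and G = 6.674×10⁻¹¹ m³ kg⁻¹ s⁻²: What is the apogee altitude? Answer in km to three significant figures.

μ = GM = 6.674×10⁻¹¹ × 5.972×10²⁴ = 3.986×10¹⁴ m³/s².
r_p = 6371 + 198.7 = 6569.7 km = 6.570×10⁶ m.
Specific energy ε = v²/2 − μ/r = -1.772×10⁷ J/kg, so a = −μ/(2ε) = 1.125×10⁷ m.
The apsides satisfy r_p + r_a = 2a, so the apogee radius is 2a − r_p = 1.592×10⁷ m = 15923 km.
Apogee altitude = 15923 − 6371 = 9551.8 km.

apogee altitude ≈ 9550 km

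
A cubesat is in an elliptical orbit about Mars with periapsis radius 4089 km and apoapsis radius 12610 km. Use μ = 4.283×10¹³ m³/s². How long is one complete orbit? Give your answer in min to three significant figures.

T ≈ 386 min

Semi-major axis a = (r_p + r_a)/2 = (4089.0 + 12610)/2 = 8349.5 km = 8.350×10⁶ m.
By Kepler's third law T = 2π√(a³/μ) = 2π × 3.687×10³ = 2.316×10⁴ s.
= 386.1 min.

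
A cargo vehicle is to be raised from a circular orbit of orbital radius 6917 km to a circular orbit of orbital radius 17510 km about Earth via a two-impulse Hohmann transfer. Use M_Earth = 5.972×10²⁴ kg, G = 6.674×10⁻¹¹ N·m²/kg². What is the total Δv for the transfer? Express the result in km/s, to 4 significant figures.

μ = GM = 6.674×10⁻¹¹ × 5.972×10²⁴ = 3.986×10¹⁴ m³/s².
r₁ = 6917 km = 6.917×10⁶ m.
r₂ = 17510 km = 1.751×10⁷ m.
Transfer ellipse a_t = (r₁ + r₂)/2 = 1.221×10⁷ m.
At r₁: circular v_c1 = √(μ/r₁) = 7591 m/s; transfer-perigee v_p = √[μ(2/r₁ − 1/a_t)] = 9089 m/s.
Δv₁ = v_p − v_c1 = 1498 m/s.
At r₂: circular v_c2 = √(μ/r₂) = 4771 m/s; transfer-apogee v_a = √[μ(2/r₂ − 1/a_t)] = 3590 m/s.
Δv₂ = v_c2 − v_a = 1181 m/s.
Total Δv = Δv₁ + Δv₂ = 2679 m/s = 2.679 km/s.

Δv_total ≈ 2.679 km/s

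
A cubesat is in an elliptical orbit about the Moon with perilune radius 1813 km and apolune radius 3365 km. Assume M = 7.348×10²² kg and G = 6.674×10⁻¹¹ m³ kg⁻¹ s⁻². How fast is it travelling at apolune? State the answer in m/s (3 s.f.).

v ≈ 1010 m/s

μ = GM = 6.674×10⁻¹¹ × 7.348×10²² = 4.904×10¹² m³/s².
Semi-major axis a = (r_p + r_a)/2 = 2589.0 km = 2.589×10⁶ m.
Vis-viva: v² = μ(2/r − 1/a) = 4.904×10¹² × (5.944×10⁻⁷ − 3.862×10⁻⁷) = 1.021×10⁶ m²/s².
v = 1010 m/s.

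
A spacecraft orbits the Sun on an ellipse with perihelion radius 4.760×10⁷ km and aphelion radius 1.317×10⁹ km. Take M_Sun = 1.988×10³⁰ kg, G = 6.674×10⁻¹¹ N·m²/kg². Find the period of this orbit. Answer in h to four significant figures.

T ≈ 85400 h

μ = GM = 6.674×10⁻¹¹ × 1.988×10³⁰ = 1.327×10²⁰ m³/s².
Semi-major axis a = (r_p + r_a)/2 = (4.7600×10⁷ + 1.3170×10⁹)/2 = 6.8230×10⁸ km = 6.823×10¹¹ m.
By Kepler's third law T = 2π√(a³/μ) = 2π × 4.893×10⁷ = 3.074×10⁸ s.
= 85400 h.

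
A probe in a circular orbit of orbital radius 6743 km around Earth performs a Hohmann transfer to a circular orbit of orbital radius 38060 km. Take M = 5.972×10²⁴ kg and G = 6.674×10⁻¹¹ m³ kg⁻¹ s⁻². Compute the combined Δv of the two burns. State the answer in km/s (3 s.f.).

Δv_total ≈ 3.79 km/s

μ = GM = 6.674×10⁻¹¹ × 5.972×10²⁴ = 3.986×10¹⁴ m³/s².
r₁ = 6743 km = 6.743×10⁶ m.
r₂ = 38060 km = 3.806×10⁷ m.
Transfer ellipse a_t = (r₁ + r₂)/2 = 2.240×10⁷ m.
At r₁: circular v_c1 = √(μ/r₁) = 7688 m/s; transfer-perigee v_p = √[μ(2/r₁ − 1/a_t)] = 10020 m/s.
Δv₁ = v_p − v_c1 = 2333 m/s.
At r₂: circular v_c2 = √(μ/r₂) = 3236 m/s; transfer-apogee v_a = √[μ(2/r₂ − 1/a_t)] = 1775 m/s.
Δv₂ = v_c2 − v_a = 1461 m/s.
Total Δv = Δv₁ + Δv₂ = 3794 m/s = 3.794 km/s.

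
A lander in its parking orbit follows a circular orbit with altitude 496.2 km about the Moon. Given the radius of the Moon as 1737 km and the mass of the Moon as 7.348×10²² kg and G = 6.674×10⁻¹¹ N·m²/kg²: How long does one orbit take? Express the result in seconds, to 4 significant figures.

T ≈ 9469 seconds

μ = GM = 6.674×10⁻¹¹ × 7.348×10²² = 4.904×10¹² m³/s².
r = 1737 + 496.2 = 2233.2 km = 2.2332×10⁶ m.
Kepler's third law: T = 2π√(r³/μ) = 2π√((2.233×10⁶)³ / 4.904×10¹²).
r³/μ = 2.271×10⁶ s², so T = 2π × 1.507×10³ = 9.469×10³ s.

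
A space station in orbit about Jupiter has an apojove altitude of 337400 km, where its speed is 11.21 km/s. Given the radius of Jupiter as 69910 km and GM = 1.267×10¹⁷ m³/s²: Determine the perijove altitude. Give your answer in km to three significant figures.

r_a = 69910 + 337400 = 4.0731×10⁵ km = 4.073×10⁸ m.
Specific energy ε = v²/2 − μ/r = -2.482×10⁸ J/kg, so a = −μ/(2ε) = 2.552×10⁸ m.
The apsides satisfy r_p + r_a = 2a, so the perijove radius is 2a − r_a = 1.031×10⁸ m = 1.0310×10⁵ km.
Perijove altitude = 1.0310×10⁵ − 69910 = 33187 km.

perijove altitude ≈ 33200 km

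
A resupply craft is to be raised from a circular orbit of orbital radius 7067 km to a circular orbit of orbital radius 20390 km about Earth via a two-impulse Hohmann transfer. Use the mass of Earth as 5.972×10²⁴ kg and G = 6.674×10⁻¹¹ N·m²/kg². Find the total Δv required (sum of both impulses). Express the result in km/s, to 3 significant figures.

μ = GM = 6.674×10⁻¹¹ × 5.972×10²⁴ = 3.986×10¹⁴ m³/s².
r₁ = 7067 km = 7.067×10⁶ m.
r₂ = 20390 km = 2.039×10⁷ m.
Transfer ellipse a_t = (r₁ + r₂)/2 = 1.373×10⁷ m.
At r₁: circular v_c1 = √(μ/r₁) = 7510 m/s; transfer-perigee v_p = √[μ(2/r₁ − 1/a_t)] = 9152 m/s.
Δv₁ = v_p − v_c1 = 1642 m/s.
At r₂: circular v_c2 = √(μ/r₂) = 4421 m/s; transfer-apogee v_a = √[μ(2/r₂ − 1/a_t)] = 3172 m/s.
Δv₂ = v_c2 − v_a = 1249 m/s.
Total Δv = Δv₁ + Δv₂ = 2892 m/s = 2.892 km/s.

Δv_total ≈ 2.89 km/s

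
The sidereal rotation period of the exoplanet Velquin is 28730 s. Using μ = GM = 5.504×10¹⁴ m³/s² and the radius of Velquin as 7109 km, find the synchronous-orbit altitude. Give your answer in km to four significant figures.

A synchronous orbit has period T, so by Kepler's third law a = (μT²/4π²)^(1/3).
μT²/4π² = 5.504×10¹⁴ × (2.873×10⁴)² / 39.48 = 1.151×10²² m³.
a = 2.258×10⁷ m = 22577 km.
Altitude h = a − R = 22577 − 7109 = 15468 km.

h_sync ≈ 15470 km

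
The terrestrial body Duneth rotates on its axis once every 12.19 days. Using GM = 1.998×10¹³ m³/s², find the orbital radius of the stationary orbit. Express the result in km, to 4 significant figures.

T = 12.19 days = 1.053×10⁶ s.
A synchronous orbit has period T, so by Kepler's third law a = (μT²/4π²)^(1/3).
μT²/4π² = 1.998×10¹³ × (1.053×10⁶)² / 39.48 = 5.614×10²³ m³.
a = 8.249×10⁷ m = 82494 km.

r_sync ≈ 82490 km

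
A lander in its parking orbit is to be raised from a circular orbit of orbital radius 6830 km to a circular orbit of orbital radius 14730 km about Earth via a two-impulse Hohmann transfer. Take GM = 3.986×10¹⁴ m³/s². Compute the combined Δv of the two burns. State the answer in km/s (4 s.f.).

Δv_total ≈ 2.352 km/s

r₁ = 6830 km = 6.830×10⁶ m.
r₂ = 14730 km = 1.473×10⁷ m.
Transfer ellipse a_t = (r₁ + r₂)/2 = 1.078×10⁷ m.
At r₁: circular v_c1 = √(μ/r₁) = 7639 m/s; transfer-perigee v_p = √[μ(2/r₁ − 1/a_t)] = 8930 m/s.
Δv₁ = v_p − v_c1 = 1291 m/s.
At r₂: circular v_c2 = √(μ/r₂) = 5202 m/s; transfer-apogee v_a = √[μ(2/r₂ − 1/a_t)] = 4141 m/s.
Δv₂ = v_c2 − v_a = 1061 m/s.
Total Δv = Δv₁ + Δv₂ = 2352 m/s = 2.352 km/s.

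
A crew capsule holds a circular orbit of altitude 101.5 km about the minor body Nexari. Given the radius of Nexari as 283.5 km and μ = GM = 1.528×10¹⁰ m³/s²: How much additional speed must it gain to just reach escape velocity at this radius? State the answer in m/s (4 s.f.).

r = 283.5 + 101.5 = 385.00 km = 3.8500×10⁵ m.
Circular speed v_c = √(μ/r) = 199.2 m/s.
Escape speed v_esc = √(2μ/r) = √2 × v_c = 281.7 m/s.
Δv = v_esc − v_c = 82.52 m/s.

Δv ≈ 82.52 m/s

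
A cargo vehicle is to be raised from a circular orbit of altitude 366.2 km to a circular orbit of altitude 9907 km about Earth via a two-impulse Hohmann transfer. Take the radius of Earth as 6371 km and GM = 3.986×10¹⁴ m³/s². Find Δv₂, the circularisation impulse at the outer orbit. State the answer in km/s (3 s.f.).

r₁ = 6371 + 366.2 = 6737.2 km = 6.7372×10⁶ m.
r₂ = 6371 + 9907 = 16278 km = 1.6278×10⁷ m.
Transfer ellipse a_t = (r₁ + r₂)/2 = 1.151×10⁷ m.
At r₁: circular v_c1 = √(μ/r₁) = 7692 m/s; transfer-perigee v_p = √[μ(2/r₁ − 1/a_t)] = 9148 m/s.
At r₂: circular v_c2 = √(μ/r₂) = 4948 m/s; transfer-apogee v_a = √[μ(2/r₂ − 1/a_t)] = 3786 m/s.
Δv₂ = v_c2 − v_a = 1162 m/s.
= 1.162 km/s.

Δv ≈ 1.16 km/s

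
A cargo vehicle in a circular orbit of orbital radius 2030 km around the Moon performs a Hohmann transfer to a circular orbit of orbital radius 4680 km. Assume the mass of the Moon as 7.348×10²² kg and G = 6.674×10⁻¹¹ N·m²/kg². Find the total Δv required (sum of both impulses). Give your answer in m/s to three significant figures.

μ = GM = 6.674×10⁻¹¹ × 7.348×10²² = 4.904×10¹² m³/s².
r₁ = 2030 km = 2.030×10⁶ m.
r₂ = 4680 km = 4.680×10⁶ m.
Transfer ellipse a_t = (r₁ + r₂)/2 = 3.355×10⁶ m.
At r₁: circular v_c1 = √(μ/r₁) = 1554 m/s; transfer-perilune v_p = √[μ(2/r₁ − 1/a_t)] = 1836 m/s.
Δv₁ = v_p − v_c1 = 281.4 m/s.
At r₂: circular v_c2 = √(μ/r₂) = 1024 m/s; transfer-apolune v_a = √[μ(2/r₂ − 1/a_t)] = 796.3 m/s.
Δv₂ = v_c2 − v_a = 227.4 m/s.
Total Δv = Δv₁ + Δv₂ = 508.8 m/s.

Δv_total ≈ 509 m/s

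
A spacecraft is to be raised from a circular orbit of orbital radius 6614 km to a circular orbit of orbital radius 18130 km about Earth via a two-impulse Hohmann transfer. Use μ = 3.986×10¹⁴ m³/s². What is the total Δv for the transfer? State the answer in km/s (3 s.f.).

Δv_total ≈ 2.90 km/s

r₁ = 6614 km = 6.614×10⁶ m.
r₂ = 18130 km = 1.813×10⁷ m.
Transfer ellipse a_t = (r₁ + r₂)/2 = 1.237×10⁷ m.
At r₁: circular v_c1 = √(μ/r₁) = 7763 m/s; transfer-perigee v_p = √[μ(2/r₁ − 1/a_t)] = 9398 m/s.
Δv₁ = v_p − v_c1 = 1634 m/s.
At r₂: circular v_c2 = √(μ/r₂) = 4689 m/s; transfer-apogee v_a = √[μ(2/r₂ − 1/a_t)] = 3428 m/s.
Δv₂ = v_c2 − v_a = 1261 m/s.
Total Δv = Δv₁ + Δv₂ = 2895 m/s = 2.895 km/s.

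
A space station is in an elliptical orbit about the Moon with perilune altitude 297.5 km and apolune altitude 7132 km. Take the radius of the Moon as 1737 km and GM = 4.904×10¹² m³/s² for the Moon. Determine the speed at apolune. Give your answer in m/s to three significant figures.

v ≈ 454 m/s

r_p = 1737 + 297.5 = 2034.5 km = 2.0345×10⁶ m.
r_a = 1737 + 7132 = 8869.0 km = 8.8690×10⁶ m.
Semi-major axis a = (r_p + r_a)/2 = 5451.8 km = 5.452×10⁶ m.
Vis-viva: v² = μ(2/r − 1/a) = 4.904×10¹² × (2.255×10⁻⁷ − 1.834×10⁻⁷) = 2.063×10⁵ m²/s².
v = 454.3 m/s.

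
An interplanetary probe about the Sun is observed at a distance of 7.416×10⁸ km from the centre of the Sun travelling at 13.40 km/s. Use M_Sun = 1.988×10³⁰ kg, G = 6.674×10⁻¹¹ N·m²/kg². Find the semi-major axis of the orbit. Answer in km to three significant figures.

μ = GM = 6.674×10⁻¹¹ × 1.988×10³⁰ = 1.327×10²⁰ m³/s².
r = 7.416×10¹¹ m.
Vis-viva rearranged: 1/a = 2/r − v²/μ = 2.697×10⁻¹² − 1.353×10⁻¹² = 1.344×10⁻¹² m⁻¹.
a = 7.443×10¹¹ m = 7.4431×10⁸ km.

a ≈ 7.44×10⁸ km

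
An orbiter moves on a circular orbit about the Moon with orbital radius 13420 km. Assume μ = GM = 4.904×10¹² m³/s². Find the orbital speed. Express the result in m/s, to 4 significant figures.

r = 13420 km = 1.342×10⁷ m.
For a circular orbit v = √(μ/r) = √(4.904×10¹² / 1.342×10⁷) = √(3.654×10⁵) = 604.5 m/s.

v ≈ 604.5 m/s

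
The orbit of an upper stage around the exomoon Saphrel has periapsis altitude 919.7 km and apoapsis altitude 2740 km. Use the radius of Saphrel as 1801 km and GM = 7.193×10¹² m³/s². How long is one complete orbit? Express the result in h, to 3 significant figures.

r_p = 1801 + 919.7 = 2720.7 km = 2.7207×10⁶ m.
r_a = 1801 + 2740 = 4541.0 km = 4.5410×10⁶ m.
Semi-major axis a = (r_p + r_a)/2 = (2720.7 + 4541.0)/2 = 3630.8 km = 3.631×10⁶ m.
By Kepler's third law T = 2π√(a³/μ) = 2π × 2.580×10³ = 1.621×10⁴ s.
= 4.502 h.

T ≈ 4.50 h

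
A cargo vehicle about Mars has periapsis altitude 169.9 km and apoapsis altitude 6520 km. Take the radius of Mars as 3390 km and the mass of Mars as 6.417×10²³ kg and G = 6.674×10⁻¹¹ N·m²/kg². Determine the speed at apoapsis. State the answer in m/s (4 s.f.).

μ = GM = 6.674×10⁻¹¹ × 6.417×10²³ = 4.283×10¹³ m³/s².
r_p = 3390 + 169.9 = 3559.9 km = 3.5599×10⁶ m.
r_a = 3390 + 6520 = 9910.0 km = 9.9100×10⁶ m.
Semi-major axis a = (r_p + r_a)/2 = 6734.9 km = 6.735×10⁶ m.
Vis-viva: v² = μ(2/r − 1/a) = 4.283×10¹³ × (2.018×10⁻⁷ − 1.485×10⁻⁷) = 2.284×10⁶ m²/s².
v = 1511 m/s.

v ≈ 1511 m/s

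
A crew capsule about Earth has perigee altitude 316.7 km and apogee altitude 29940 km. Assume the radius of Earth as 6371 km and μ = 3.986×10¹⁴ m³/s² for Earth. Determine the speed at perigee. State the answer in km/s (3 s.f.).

v ≈ 10.0 km/s

r_p = 6371 + 316.7 = 6687.7 km = 6.6877×10⁶ m.
r_a = 6371 + 29940 = 36311 km = 3.6311×10⁷ m.
Semi-major axis a = (r_p + r_a)/2 = 21499 km = 2.150×10⁷ m.
Vis-viva: v² = μ(2/r − 1/a) = 3.986×10¹⁴ × (2.991×10⁻⁷ − 4.651×10⁻⁸) = 1.007×10⁸ m²/s².
v = 10030 m/s = 10.03 km/s.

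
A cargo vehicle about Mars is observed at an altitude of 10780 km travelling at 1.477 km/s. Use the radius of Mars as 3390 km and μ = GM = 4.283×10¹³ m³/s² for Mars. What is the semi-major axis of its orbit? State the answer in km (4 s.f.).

a ≈ 11090 km

r = 3390 + 10780 = 14170 km = 1.417×10⁷ m.
Specific orbital energy ε = v²/2 − μ/r = (1477)²/2 − 4.283×10¹³/1.417×10⁷ = -1.932×10⁶ J/kg.
Since ε = −μ/(2a), a = −μ/(2ε) = 1.109×10⁷ m = 11085 km.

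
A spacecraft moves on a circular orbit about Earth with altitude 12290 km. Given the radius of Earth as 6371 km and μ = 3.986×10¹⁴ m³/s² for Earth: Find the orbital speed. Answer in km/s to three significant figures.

v ≈ 4.62 km/s

r = 6371 + 12290 = 18661 km = 1.8661×10⁷ m.
For a circular orbit v = √(μ/r) = √(3.986×10¹⁴ / 1.866×10⁷) = √(2.136×10⁷) = 4622 m/s.
That is 4.622 km/s.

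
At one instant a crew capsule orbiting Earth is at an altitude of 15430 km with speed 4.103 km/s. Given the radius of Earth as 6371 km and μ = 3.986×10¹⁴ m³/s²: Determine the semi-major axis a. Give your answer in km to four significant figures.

r = 6371 + 15430 = 21801 km = 2.180×10⁷ m.
Vis-viva rearranged: 1/a = 2/r − v²/μ = 9.174×10⁻⁸ − 4.223×10⁻⁸ = 4.950×10⁻⁸ m⁻¹.
a = 2.020×10⁷ m = 20200 km.

a ≈ 20200 km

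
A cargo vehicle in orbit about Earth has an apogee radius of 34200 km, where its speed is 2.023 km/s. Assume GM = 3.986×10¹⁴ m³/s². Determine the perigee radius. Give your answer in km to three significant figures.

r_a = 3.420×10⁷ m.
Specific energy ε = v²/2 − μ/r = -9.609×10⁶ J/kg, so a = −μ/(2ε) = 2.074×10⁷ m.
The apsides satisfy r_p + r_a = 2a, so the perigee radius is 2a − r_a = 7.283×10⁶ m = 7283.2 km.

perigee radius ≈ 7280 km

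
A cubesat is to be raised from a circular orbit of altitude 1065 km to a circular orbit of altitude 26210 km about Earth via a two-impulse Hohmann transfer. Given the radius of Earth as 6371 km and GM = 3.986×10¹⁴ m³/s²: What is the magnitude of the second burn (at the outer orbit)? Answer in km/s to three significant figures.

r₁ = 6371 + 1065 = 7436.0 km = 7.4360×10⁶ m.
r₂ = 6371 + 26210 = 32581 km = 3.2581×10⁷ m.
Transfer ellipse a_t = (r₁ + r₂)/2 = 2.001×10⁷ m.
At r₁: circular v_c1 = √(μ/r₁) = 7321 m/s; transfer-perigee v_p = √[μ(2/r₁ − 1/a_t)] = 9343 m/s.
At r₂: circular v_c2 = √(μ/r₂) = 3498 m/s; transfer-apogee v_a = √[μ(2/r₂ − 1/a_t)] = 2132 m/s.
Δv₂ = v_c2 − v_a = 1365 m/s.
= 1.365 km/s.

Δv ≈ 1.37 km/s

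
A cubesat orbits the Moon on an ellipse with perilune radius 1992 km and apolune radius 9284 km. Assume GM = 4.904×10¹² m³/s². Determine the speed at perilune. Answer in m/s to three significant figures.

v ≈ 2010 m/s

Semi-major axis a = (r_p + r_a)/2 = 5638.0 km = 5.638×10⁶ m.
Vis-viva: v² = μ(2/r − 1/a) = 4.904×10¹² × (1.004×10⁻⁶ − 1.774×10⁻⁷) = 4.054×10⁶ m²/s².
v = 2013 m/s.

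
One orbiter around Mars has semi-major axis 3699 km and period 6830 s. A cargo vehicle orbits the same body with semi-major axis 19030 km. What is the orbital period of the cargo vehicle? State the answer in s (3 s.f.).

Kepler's third law: T² ∝ a³, so T₂ = T₁ (a₂/a₁)^(3/2).
a₂/a₁ = 5.145, (a₂/a₁)^(3/2) = 11.67.
T₂ = 6830 × 11.67 = 79700 s.

T₂ ≈ 79700 s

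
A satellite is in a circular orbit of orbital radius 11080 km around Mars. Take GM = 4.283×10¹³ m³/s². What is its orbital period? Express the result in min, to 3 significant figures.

r = 11080 km = 1.108×10⁷ m.
Kepler's third law: T = 2π√(r³/μ) = 2π√((1.108×10⁷)³ / 4.283×10¹³).
r³/μ = 3.176×10⁷ s², so T = 2π × 5.636×10³ = 3.541×10⁴ s.
Converting: 3.541×10⁴ s ÷ 60.00 = 590.2 min.

T ≈ 590 min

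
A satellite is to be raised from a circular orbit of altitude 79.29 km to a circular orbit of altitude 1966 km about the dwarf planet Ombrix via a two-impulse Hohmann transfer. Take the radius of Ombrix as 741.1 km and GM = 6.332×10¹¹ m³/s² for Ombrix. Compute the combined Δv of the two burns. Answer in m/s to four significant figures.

Δv_total ≈ 363.7 m/s

r₁ = 741.1 + 79.29 = 820.39 km = 8.2039×10⁵ m.
r₂ = 741.1 + 1966 = 2707.1 km = 2.7071×10⁶ m.
Transfer ellipse a_t = (r₁ + r₂)/2 = 1.764×10⁶ m.
At r₁: circular v_c1 = √(μ/r₁) = 878.5 m/s; transfer-periapsis v_p = √[μ(2/r₁ − 1/a_t)] = 1088 m/s.
Δv₁ = v_p − v_c1 = 209.9 m/s.
At r₂: circular v_c2 = √(μ/r₂) = 483.6 m/s; transfer-apoapsis v_a = √[μ(2/r₂ − 1/a_t)] = 329.8 m/s.
Δv₂ = v_c2 − v_a = 153.8 m/s.
Total Δv = Δv₁ + Δv₂ = 363.7 m/s.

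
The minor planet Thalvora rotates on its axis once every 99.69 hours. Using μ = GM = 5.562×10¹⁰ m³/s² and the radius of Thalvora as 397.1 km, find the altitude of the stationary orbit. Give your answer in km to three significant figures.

h_sync ≈ 5260 km

T = 99.69 hours = 3.589×10⁵ s.
A synchronous orbit has period T, so by Kepler's third law a = (μT²/4π²)^(1/3).
μT²/4π² = 5.562×10¹⁰ × (3.589×10⁵)² / 39.48 = 1.815×10²⁰ m³.
a = 5.661×10⁶ m = 5661.4 km.
Altitude h = a − R = 5661.4 − 397.1 = 5264.3 km.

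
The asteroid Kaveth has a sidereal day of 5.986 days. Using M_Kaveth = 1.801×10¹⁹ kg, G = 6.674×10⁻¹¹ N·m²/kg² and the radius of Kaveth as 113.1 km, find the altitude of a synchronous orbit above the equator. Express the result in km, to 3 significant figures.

μ = GM = 6.674×10⁻¹¹ × 1.801×10¹⁹ = 1.202×10⁹ m³/s².
T = 5.986 days = 5.172×10⁵ s.
A synchronous orbit has period T, so by Kepler's third law a = (μT²/4π²)^(1/3).
μT²/4π² = 1.202×10⁹ × (5.172×10⁵)² / 39.48 = 8.144×10¹⁸ m³.
a = 2.012×10⁶ m = 2011.9 km.
Altitude h = a − R = 2011.9 − 113.1 = 1898.8 km.

h_sync ≈ 1900 km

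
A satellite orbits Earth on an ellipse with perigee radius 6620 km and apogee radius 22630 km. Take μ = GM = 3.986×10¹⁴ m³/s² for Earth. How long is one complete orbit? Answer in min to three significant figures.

T ≈ 293 min

Semi-major axis a = (r_p + r_a)/2 = (6620.0 + 22630)/2 = 14625 km = 1.462×10⁷ m.
By Kepler's third law T = 2π√(a³/μ) = 2π × 2.801×10³ = 1.760×10⁴ s.
= 293.4 min.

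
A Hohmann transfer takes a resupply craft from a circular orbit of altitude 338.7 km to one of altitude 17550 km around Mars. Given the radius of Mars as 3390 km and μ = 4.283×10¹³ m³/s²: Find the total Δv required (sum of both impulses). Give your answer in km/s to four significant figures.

r₁ = 3390 + 338.7 = 3728.7 km = 3.7287×10⁶ m.
r₂ = 3390 + 17550 = 20940 km = 2.0940×10⁷ m.
Transfer ellipse a_t = (r₁ + r₂)/2 = 1.233×10⁷ m.
At r₁: circular v_c1 = √(μ/r₁) = 3389 m/s; transfer-periapsis v_p = √[μ(2/r₁ − 1/a_t)] = 4416 m/s.
Δv₁ = v_p − v_c1 = 1027 m/s.
At r₂: circular v_c2 = √(μ/r₂) = 1430 m/s; transfer-apoapsis v_a = √[μ(2/r₂ − 1/a_t)] = 786.3 m/s.
Δv₂ = v_c2 − v_a = 643.8 m/s.
Total Δv = Δv₁ + Δv₂ = 1671 m/s = 1.671 km/s.

Δv_total ≈ 1.671 km/s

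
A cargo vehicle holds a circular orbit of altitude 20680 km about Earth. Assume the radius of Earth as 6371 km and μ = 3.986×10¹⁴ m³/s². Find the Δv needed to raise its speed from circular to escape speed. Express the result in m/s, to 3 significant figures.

r = 6371 + 20680 = 27051 km = 2.7051×10⁷ m.
Circular speed v_c = √(μ/r) = 3839 m/s.
Escape speed v_esc = √(2μ/r) = √2 × v_c = 5429 m/s.
Δv = v_esc − v_c = 1590 m/s.

Δv ≈ 1590 m/s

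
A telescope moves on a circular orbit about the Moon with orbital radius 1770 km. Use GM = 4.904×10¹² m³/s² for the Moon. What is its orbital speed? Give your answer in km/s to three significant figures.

r = 1770 km = 1.770×10⁶ m.
For a circular orbit v = √(μ/r) = √(4.904×10¹² / 1.770×10⁶) = √(2.771×10⁶) = 1665 m/s.
That is 1.665 km/s.

v ≈ 1.66 km/s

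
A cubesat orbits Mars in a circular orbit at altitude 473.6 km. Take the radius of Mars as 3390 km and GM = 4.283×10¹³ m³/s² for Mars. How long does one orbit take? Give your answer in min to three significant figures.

T ≈ 122 min

r = 3390 + 473.6 = 3863.6 km = 3.8636×10⁶ m.
Kepler's third law: T = 2π√(r³/μ) = 2π√((3.864×10⁶)³ / 4.283×10¹³).
r³/μ = 1.347×10⁶ s², so T = 2π × 1.160×10³ = 7.291×10³ s.
Converting: 7.291×10³ s ÷ 60.00 = 121.5 min.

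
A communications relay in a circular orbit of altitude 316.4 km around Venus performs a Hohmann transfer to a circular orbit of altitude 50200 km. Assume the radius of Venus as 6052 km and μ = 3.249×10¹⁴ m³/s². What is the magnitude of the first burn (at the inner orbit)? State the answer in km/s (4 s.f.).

Δv ≈ 2.431 km/s

r₁ = 6052 + 316.4 = 6368.4 km = 6.3684×10⁶ m.
r₂ = 6052 + 50200 = 56252 km = 5.6252×10⁷ m.
Transfer ellipse a_t = (r₁ + r₂)/2 = 3.131×10⁷ m.
At r₁: circular v_c1 = √(μ/r₁) = 7143 m/s; transfer-periapsis v_p = √[μ(2/r₁ − 1/a_t)] = 9574 m/s.
Δv₁ = v_p − v_c1 = 2431 m/s.
= 2.431 km/s.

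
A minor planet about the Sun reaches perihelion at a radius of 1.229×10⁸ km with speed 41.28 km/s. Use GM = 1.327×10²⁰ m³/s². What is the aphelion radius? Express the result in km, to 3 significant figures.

r_p = 1.229×10¹¹ m.
Specific energy ε = v²/2 − μ/r = -2.277×10⁸ J/kg, so a = −μ/(2ε) = 2.914×10¹¹ m.
The apsides satisfy r_p + r_a = 2a, so the aphelion radius is 2a − r_p = 4.598×10¹¹ m = 4.5983×10⁸ km.

aphelion radius ≈ 4.60×10⁸ km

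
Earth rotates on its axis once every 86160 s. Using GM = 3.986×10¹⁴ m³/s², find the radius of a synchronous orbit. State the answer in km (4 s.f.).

r_sync ≈ 42160 km

A synchronous orbit has period T, so by Kepler's third law a = (μT²/4π²)^(1/3).
μT²/4π² = 3.986×10¹⁴ × (8.616×10⁴)² / 39.48 = 7.495×10²² m³.
a = 4.216×10⁷ m = 42163 km.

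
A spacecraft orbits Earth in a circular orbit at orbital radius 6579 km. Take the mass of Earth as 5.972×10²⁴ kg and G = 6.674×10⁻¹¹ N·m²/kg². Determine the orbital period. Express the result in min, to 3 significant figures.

T ≈ 88.5 min

μ = GM = 6.674×10⁻¹¹ × 5.972×10²⁴ = 3.986×10¹⁴ m³/s².
r = 6579 km = 6.579×10⁶ m.
Kepler's third law: T = 2π√(r³/μ) = 2π√((6.579×10⁶)³ / 3.986×10¹⁴).
r³/μ = 7.145×10⁵ s², so T = 2π × 8.453×10² = 5.311×10³ s.
Converting: 5.311×10³ s ÷ 60.00 = 88.51 min.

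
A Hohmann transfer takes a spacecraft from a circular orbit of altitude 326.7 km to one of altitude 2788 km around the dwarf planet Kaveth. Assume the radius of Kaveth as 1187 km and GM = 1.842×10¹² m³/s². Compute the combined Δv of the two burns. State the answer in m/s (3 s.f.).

r₁ = 1187 + 326.7 = 1513.7 km = 1.5137×10⁶ m.
r₂ = 1187 + 2788 = 3975.0 km = 3.9750×10⁶ m.
Transfer ellipse a_t = (r₁ + r₂)/2 = 2.744×10⁶ m.
At r₁: circular v_c1 = √(μ/r₁) = 1103 m/s; transfer-periapsis v_p = √[μ(2/r₁ − 1/a_t)] = 1328 m/s.
Δv₁ = v_p − v_c1 = 224.5 m/s.
At r₂: circular v_c2 = √(μ/r₂) = 680.7 m/s; transfer-apoapsis v_a = √[μ(2/r₂ − 1/a_t)] = 505.6 m/s.
Δv₂ = v_c2 − v_a = 175.2 m/s.
Total Δv = Δv₁ + Δv₂ = 399.7 m/s.

Δv_total ≈ 400 m/s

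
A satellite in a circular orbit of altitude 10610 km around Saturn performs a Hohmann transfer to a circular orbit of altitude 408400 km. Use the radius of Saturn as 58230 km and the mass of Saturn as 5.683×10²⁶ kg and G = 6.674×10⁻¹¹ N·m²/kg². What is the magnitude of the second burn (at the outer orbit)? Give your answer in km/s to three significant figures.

μ = GM = 6.674×10⁻¹¹ × 5.683×10²⁶ = 3.793×10¹⁶ m³/s².
r₁ = 58230 + 10610 = 68840 km = 6.8840×10⁷ m.
r₂ = 58230 + 408400 = 466630 km = 4.6663×10⁸ m.
Transfer ellipse a_t = (r₁ + r₂)/2 = 2.677×10⁸ m.
At r₁: circular v_c1 = √(μ/r₁) = 23470 m/s; transfer-perikrone v_p = √[μ(2/r₁ − 1/a_t)] = 30990 m/s.
At r₂: circular v_c2 = √(μ/r₂) = 9016 m/s; transfer-apokrone v_a = √[μ(2/r₂ − 1/a_t)] = 4572 m/s.
Δv₂ = v_c2 − v_a = 4444 m/s.
= 4.444 km/s.

Δv ≈ 4.44 km/s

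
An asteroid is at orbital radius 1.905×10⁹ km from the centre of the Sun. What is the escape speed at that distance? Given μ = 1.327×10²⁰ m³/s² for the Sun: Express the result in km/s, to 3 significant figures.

r = 1.905×10⁹ km = 1.905×10¹² m.
Escape speed v_esc = √(2μ/r) = √(2 × 1.327×10²⁰ / 1.905×10¹²) = √(1.393×10⁸) = 11800 m/s.
= 11.80 km/s.

v_esc ≈ 11.8 km/s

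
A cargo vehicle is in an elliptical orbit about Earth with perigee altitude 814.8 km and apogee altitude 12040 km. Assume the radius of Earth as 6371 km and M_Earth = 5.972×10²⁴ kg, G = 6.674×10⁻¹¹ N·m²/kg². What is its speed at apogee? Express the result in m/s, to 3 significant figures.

μ = GM = 6.674×10⁻¹¹ × 5.972×10²⁴ = 3.986×10¹⁴ m³/s².
r_p = 6371 + 814.8 = 7185.8 km = 7.1858×10⁶ m.
r_a = 6371 + 12040 = 18411 km = 1.8411×10⁷ m.
Semi-major axis a = (r_p + r_a)/2 = 12798 km = 1.280×10⁷ m.
Vis-viva: v² = μ(2/r − 1/a) = 3.986×10¹⁴ × (1.086×10⁻⁷ − 7.813×10⁻⁸) = 1.215×10⁷ m²/s².
v = 3486 m/s.

v ≈ 3490 m/s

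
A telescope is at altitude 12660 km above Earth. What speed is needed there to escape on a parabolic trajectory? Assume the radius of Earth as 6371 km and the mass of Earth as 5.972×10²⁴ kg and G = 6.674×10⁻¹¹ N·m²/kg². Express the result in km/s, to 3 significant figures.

v_esc ≈ 6.47 km/s

μ = GM = 6.674×10⁻¹¹ × 5.972×10²⁴ = 3.986×10¹⁴ m³/s².
r = 6371 + 12660 = 19031 km = 1.9031×10⁷ m.
Escape speed v_esc = √(2μ/r) = √(2 × 3.986×10¹⁴ / 1.903×10⁷) = √(4.189×10⁷) = 6472 m/s.
= 6.472 km/s.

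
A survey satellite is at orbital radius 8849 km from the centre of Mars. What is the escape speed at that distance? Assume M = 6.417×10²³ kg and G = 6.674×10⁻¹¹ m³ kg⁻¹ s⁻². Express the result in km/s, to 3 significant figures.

v_esc ≈ 3.11 km/s

μ = GM = 6.674×10⁻¹¹ × 6.417×10²³ = 4.283×10¹³ m³/s².
r = 8849 km = 8.849×10⁶ m.
Escape speed v_esc = √(2μ/r) = √(2 × 4.283×10¹³ / 8.849×10⁶) = √(9.680×10⁶) = 3111 m/s.
= 3.111 km/s.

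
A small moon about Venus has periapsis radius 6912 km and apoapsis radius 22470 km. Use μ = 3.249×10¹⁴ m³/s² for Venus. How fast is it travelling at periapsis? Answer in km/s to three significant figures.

Semi-major axis a = (r_p + r_a)/2 = 14691 km = 1.469×10⁷ m.
Vis-viva: v² = μ(2/r − 1/a) = 3.249×10¹⁴ × (2.894×10⁻⁷ − 6.807×10⁻⁸) = 7.189×10⁷ m²/s².
v = 8479 m/s = 8.479 km/s.

v ≈ 8.48 km/s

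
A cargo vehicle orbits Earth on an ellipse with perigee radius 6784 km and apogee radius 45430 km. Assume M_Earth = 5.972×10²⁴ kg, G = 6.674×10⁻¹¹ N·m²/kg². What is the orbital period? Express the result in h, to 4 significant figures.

μ = GM = 6.674×10⁻¹¹ × 5.972×10²⁴ = 3.986×10¹⁴ m³/s².
Semi-major axis a = (r_p + r_a)/2 = (6784.0 + 45430)/2 = 26107 km = 2.611×10⁷ m.
By Kepler's third law T = 2π√(a³/μ) = 2π × 6.682×10³ = 4.198×10⁴ s.
= 11.66 h.

T ≈ 11.66 h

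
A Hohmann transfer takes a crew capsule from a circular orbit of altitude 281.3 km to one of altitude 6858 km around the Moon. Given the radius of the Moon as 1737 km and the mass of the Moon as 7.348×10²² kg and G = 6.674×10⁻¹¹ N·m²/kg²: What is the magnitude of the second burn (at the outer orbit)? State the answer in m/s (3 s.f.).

Δv ≈ 290 m/s

μ = GM = 6.674×10⁻¹¹ × 7.348×10²² = 4.904×10¹² m³/s².
r₁ = 1737 + 281.3 = 2018.3 km = 2.0183×10⁶ m.
r₂ = 1737 + 6858 = 8595.0 km = 8.5950×10⁶ m.
Transfer ellipse a_t = (r₁ + r₂)/2 = 5.307×10⁶ m.
At r₁: circular v_c1 = √(μ/r₁) = 1559 m/s; transfer-perilune v_p = √[μ(2/r₁ − 1/a_t)] = 1984 m/s.
At r₂: circular v_c2 = √(μ/r₂) = 755.4 m/s; transfer-apolune v_a = √[μ(2/r₂ − 1/a_t)] = 465.8 m/s.
Δv₂ = v_c2 − v_a = 289.5 m/s.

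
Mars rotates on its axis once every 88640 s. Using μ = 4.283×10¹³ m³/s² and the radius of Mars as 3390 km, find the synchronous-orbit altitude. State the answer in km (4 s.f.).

h_sync ≈ 17040 km

A synchronous orbit has period T, so by Kepler's third law a = (μT²/4π²)^(1/3).
μT²/4π² = 4.283×10¹³ × (8.864×10⁴)² / 39.48 = 8.524×10²¹ m³.
a = 2.043×10⁷ m = 20428 km.
Altitude h = a − R = 20428 − 3390 = 17038 km.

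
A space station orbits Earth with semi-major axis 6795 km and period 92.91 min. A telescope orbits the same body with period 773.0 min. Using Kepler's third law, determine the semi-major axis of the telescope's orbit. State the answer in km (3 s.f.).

a₂ ≈ 27900 km

Kepler's third law: a³ ∝ T², so a₂ = a₁ (T₂/T₁)^(2/3).
T₂/T₁ = 8.320, (T₂/T₁)^(2/3) = 4.106.
a₂ = 6795 × 4.106 = 27900 km.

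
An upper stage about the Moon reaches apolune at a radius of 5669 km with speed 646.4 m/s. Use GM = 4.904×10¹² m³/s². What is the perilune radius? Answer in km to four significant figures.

r_a = 5.669×10⁶ m.
Specific energy ε = v²/2 − μ/r = -6.561×10⁵ J/kg, so a = −μ/(2ε) = 3.737×10⁶ m.
The apsides satisfy r_p + r_a = 2a, so the perilune radius is 2a − r_a = 1.805×10⁶ m = 1805.0 km.

perilune radius ≈ 1805 km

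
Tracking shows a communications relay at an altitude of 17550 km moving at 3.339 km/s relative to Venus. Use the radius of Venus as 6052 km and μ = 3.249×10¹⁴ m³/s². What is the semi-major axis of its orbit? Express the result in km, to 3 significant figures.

r = 6052 + 17550 = 23602 km = 2.360×10⁷ m.
Vis-viva rearranged: 1/a = 2/r − v²/μ = 8.474×10⁻⁸ − 3.431×10⁻⁸ = 5.042×10⁻⁸ m⁻¹.
a = 1.983×10⁷ m = 19832 km.

a ≈ 19800 km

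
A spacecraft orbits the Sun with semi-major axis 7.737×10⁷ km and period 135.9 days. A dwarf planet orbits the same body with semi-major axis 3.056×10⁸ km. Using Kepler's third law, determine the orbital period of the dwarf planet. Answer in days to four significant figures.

T₂ ≈ 1067 days

Kepler's third law: T² ∝ a³, so T₂ = T₁ (a₂/a₁)^(3/2).
a₂/a₁ = 3.950, (a₂/a₁)^(3/2) = 7.850.
T₂ = 135.9 × 7.850 = 1067 days.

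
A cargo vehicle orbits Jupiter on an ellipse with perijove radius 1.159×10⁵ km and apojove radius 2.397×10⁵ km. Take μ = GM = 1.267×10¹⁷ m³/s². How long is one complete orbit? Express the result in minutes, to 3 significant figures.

T ≈ 697 minutes

Semi-major axis a = (r_p + r_a)/2 = (1.1590×10⁵ + 2.3970×10⁵)/2 = 1.7780×10⁵ km = 1.778×10⁸ m.
By Kepler's third law T = 2π√(a³/μ) = 2π × 6.661×10³ = 4.185×10⁴ s.
= 697.5 minutes.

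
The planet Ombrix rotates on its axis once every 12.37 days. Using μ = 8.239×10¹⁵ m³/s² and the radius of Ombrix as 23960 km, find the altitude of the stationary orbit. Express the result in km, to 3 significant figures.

T = 12.37 days = 1.069×10⁶ s.
A synchronous orbit has period T, so by Kepler's third law a = (μT²/4π²)^(1/3).
μT²/4π² = 8.239×10¹⁵ × (1.069×10⁶)² / 39.48 = 2.384×10²⁶ m³.
a = 6.201×10⁸ m = 6.2005×10⁵ km.
Altitude h = a − R = 6.2005×10⁵ − 23960 = 5.9609×10⁵ km.

h_sync ≈ 5.96×10⁵ km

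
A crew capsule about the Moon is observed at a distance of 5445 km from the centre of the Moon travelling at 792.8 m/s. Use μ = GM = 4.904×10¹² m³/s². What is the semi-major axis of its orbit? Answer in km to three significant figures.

r = 5.445×10⁶ m.
Specific orbital energy ε = v²/2 − μ/r = (792.8)²/2 − 4.904×10¹²/5.445×10⁶ = -5.864×10⁵ J/kg.
Since ε = −μ/(2a), a = −μ/(2ε) = 4.182×10⁶ m = 4181.6 km.

a ≈ 4180 km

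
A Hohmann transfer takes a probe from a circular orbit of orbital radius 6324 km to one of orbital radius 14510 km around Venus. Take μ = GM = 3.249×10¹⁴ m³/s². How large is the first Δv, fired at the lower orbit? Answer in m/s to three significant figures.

Δv ≈ 1290 m/s

r₁ = 6324 km = 6.324×10⁶ m.
r₂ = 14510 km = 1.451×10⁷ m.
Transfer ellipse a_t = (r₁ + r₂)/2 = 1.042×10⁷ m.
At r₁: circular v_c1 = √(μ/r₁) = 7168 m/s; transfer-periapsis v_p = √[μ(2/r₁ − 1/a_t)] = 8459 m/s.
Δv₁ = v_p − v_c1 = 1292 m/s.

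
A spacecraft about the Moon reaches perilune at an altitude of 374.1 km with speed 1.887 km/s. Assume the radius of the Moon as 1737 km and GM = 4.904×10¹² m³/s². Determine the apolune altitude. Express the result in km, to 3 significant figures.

apolune altitude ≈ 5190 km

r_p = 1737 + 374.1 = 2111.1 km = 2.111×10⁶ m.
Specific energy ε = v²/2 − μ/r = -5.426×10⁵ J/kg, so a = −μ/(2ε) = 4.519×10⁶ m.
The apsides satisfy r_p + r_a = 2a, so the apolune radius is 2a − r_p = 6.927×10⁶ m = 6927.3 km.
Apolune altitude = 6927.3 − 1737 = 5190.3 km.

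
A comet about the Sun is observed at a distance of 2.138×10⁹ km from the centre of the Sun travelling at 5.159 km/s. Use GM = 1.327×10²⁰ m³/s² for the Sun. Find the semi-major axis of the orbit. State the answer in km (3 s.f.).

a ≈ 1.36×10⁹ km

r = 2.138×10¹² m.
Vis-viva rearranged: 1/a = 2/r − v²/μ = 9.355×10⁻¹³ − 2.006×10⁻¹³ = 7.349×10⁻¹³ m⁻¹.
a = 1.361×10¹² m = 1.3608×10⁹ km.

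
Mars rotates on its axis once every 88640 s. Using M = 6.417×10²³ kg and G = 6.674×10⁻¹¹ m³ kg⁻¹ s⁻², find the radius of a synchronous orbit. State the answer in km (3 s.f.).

r_sync ≈ 20400 km

μ = GM = 6.674×10⁻¹¹ × 6.417×10²³ = 4.283×10¹³ m³/s².
A synchronous orbit has period T, so by Kepler's third law a = (μT²/4π²)^(1/3).
μT²/4π² = 4.283×10¹³ × (8.864×10⁴)² / 39.48 = 8.524×10²¹ m³.
a = 2.043×10⁷ m = 20427 km.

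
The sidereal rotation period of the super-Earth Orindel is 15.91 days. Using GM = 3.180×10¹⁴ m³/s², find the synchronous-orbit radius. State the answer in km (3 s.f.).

r_sync ≈ 2.48×10⁵ km

T = 15.91 days = 1.375×10⁶ s.
A synchronous orbit has period T, so by Kepler's third law a = (μT²/4π²)^(1/3).
μT²/4π² = 3.180×10¹⁴ × (1.375×10⁶)² / 39.48 = 1.522×10²⁵ m³.
a = 2.478×10⁸ m = 2.4782×10⁵ km.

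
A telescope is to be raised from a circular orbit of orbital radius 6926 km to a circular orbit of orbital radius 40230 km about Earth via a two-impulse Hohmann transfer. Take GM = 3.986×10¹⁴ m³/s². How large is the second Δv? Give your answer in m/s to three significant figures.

Δv ≈ 1440 m/s

r₁ = 6926 km = 6.926×10⁶ m.
r₂ = 40230 km = 4.023×10⁷ m.
Transfer ellipse a_t = (r₁ + r₂)/2 = 2.358×10⁷ m.
At r₁: circular v_c1 = √(μ/r₁) = 7586 m/s; transfer-perigee v_p = √[μ(2/r₁ − 1/a_t)] = 9909 m/s.
At r₂: circular v_c2 = √(μ/r₂) = 3148 m/s; transfer-apogee v_a = √[μ(2/r₂ − 1/a_t)] = 1706 m/s.
Δv₂ = v_c2 − v_a = 1442 m/s.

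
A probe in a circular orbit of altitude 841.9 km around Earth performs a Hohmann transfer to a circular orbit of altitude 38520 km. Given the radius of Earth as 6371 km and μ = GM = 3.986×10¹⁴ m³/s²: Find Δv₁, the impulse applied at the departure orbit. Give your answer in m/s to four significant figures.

Δv ≈ 2324 m/s

r₁ = 6371 + 841.9 = 7212.9 km = 7.2129×10⁶ m.
r₂ = 6371 + 38520 = 44891 km = 4.4891×10⁷ m.
Transfer ellipse a_t = (r₁ + r₂)/2 = 2.605×10⁷ m.
At r₁: circular v_c1 = √(μ/r₁) = 7434 m/s; transfer-perigee v_p = √[μ(2/r₁ − 1/a_t)] = 9758 m/s.
Δv₁ = v_p − v_c1 = 2324 m/s.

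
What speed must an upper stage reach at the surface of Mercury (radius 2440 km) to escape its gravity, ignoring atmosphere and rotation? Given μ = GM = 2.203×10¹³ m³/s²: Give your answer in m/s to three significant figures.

v_esc ≈ 4250 m/s

r = R = 2.440×10⁶ m.
Escape speed v_esc = √(2μ/r) = √(2 × 2.203×10¹³ / 2.440×10⁶) = √(1.806×10⁷) = 4249 m/s.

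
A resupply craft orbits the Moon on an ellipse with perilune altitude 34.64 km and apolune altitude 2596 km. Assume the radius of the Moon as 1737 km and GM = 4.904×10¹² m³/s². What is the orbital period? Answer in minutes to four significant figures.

T ≈ 252.2 minutes

r_p = 1737 + 34.64 = 1771.6 km = 1.7716×10⁶ m.
r_a = 1737 + 2596 = 4333.0 km = 4.3330×10⁶ m.
Semi-major axis a = (r_p + r_a)/2 = (1771.6 + 4333.0)/2 = 3052.3 km = 3.052×10⁶ m.
By Kepler's third law T = 2π√(a³/μ) = 2π × 2.408×10³ = 1.513×10⁴ s.
= 252.2 minutes.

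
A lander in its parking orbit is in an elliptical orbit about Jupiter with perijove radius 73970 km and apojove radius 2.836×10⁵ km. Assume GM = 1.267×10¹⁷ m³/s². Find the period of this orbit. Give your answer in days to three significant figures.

T ≈ 0.488 days

Semi-major axis a = (r_p + r_a)/2 = (73970 + 2.8360×10⁵)/2 = 1.7878×10⁵ km = 1.788×10⁸ m.
By Kepler's third law T = 2π√(a³/μ) = 2π × 6.716×10³ = 4.220×10⁴ s.
= 0.4884 days.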